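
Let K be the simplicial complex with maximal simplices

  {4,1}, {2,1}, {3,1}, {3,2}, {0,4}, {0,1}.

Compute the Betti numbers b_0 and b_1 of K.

Fix the vertex order 0 < 1 < 2 < 3 < 4 and write every simplex with vertices in increasing order. Then dim K = 1 and the simplices of K are:

  0-simplices (5): [0], [1], [2], [3], [4]
  1-simplices (6): [0,1], [0,4], [1,2], [1,3], [1,4], [2,3]

Hence C_0 ≅ Z^5, C_1 ≅ Z^6.

The boundary map ∂_1: C_1 → C_0 maps an edge to its endpoints' difference, ∂[p,q] = q − p.
As a 5×6 matrix over Z this has rank 4, with invariant factors (1,1,1,1).

Computing H_k = (kernel of ∂_k) / (image of ∂_{k+1}):

  H_0: rank C_0 − rank ∂_1 = 5 − 4 = 1, and the invariant factors of ∂_1 are all 1, so H_0 ≅ Z.
  H_1: rank ker ∂_1 − rank ∂_2 = (6 − 4) − 0 = 2, and there is no ∂_2, so H_1 ≅ Z^2.

(K is a triangulation of a wedge of 2 circles.)

Hence the Betti numbers are b_0 = 1, b_1 = 2.

b_0 = 1, b_1 = 2.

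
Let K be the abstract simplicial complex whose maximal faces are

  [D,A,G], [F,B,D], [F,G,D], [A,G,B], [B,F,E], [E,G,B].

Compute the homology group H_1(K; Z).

H_1 ≅ Z.

K has 6 vertices, 12 edges, 6 triangles.
rank ∂_1 = 5, rank ∂_2 = 6 ⇒ b_1 = 12 − 5 − 6 = 1; all invariant factors of ∂_2 are 1 so no torsion. So H_1 ≅ Z.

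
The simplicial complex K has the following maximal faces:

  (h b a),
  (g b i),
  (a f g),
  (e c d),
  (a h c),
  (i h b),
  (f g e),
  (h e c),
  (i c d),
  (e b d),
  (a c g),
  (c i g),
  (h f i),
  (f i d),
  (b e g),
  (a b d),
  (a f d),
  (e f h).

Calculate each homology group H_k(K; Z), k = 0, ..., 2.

Order the vertices as a < b < c < d < e < f < g < h < i. Listing each simplex with vertices in this order, K has dimension 2 with simplices:

  0-simplices (9): a, b, c, d, e, f, g, h, i
  1-simplices (27): ab, ac, ad, af, ag, ah, bd, be, bg, bh, bi, cd, ce, cg, ch, ci, de, df, di, ef, eg, eh, fg, fh, fi, gi, hi
  2-simplices (18): abd, abh, acg, ach, adf, afg, bde, beg, bgi, bhi, cde, cdi, ceh, cgi, dfi, efg, efh, fhi

so the chain groups are C_0 ≅ Z^9, C_1 ≅ Z^27, C_2 ≅ Z^18.

Boundary ∂_1: C_1 → C_0 maps an edge to its endpoints' difference, ∂[p,q] = q − p. For instance
  ∂ag = g − a.
The 9×27 boundary matrix has rank 8 and Smith normal form diag(1,1,1,1,1,1,1,1).

∂_2: C_2 → C_1 acts by ∂[p,q,r] = [q,r] − [p,r] + [p,q]. For instance
  ∂cde = de − ce + cd,
  ∂beg = eg − bg + be.
The resulting 27×18 matrix has rank 17, and its Smith normal form has invariant factors (1,1,1,1,1,1,1,1,1,1,1,1,1,1,1,1,1).

Now H_k = ker ∂_k / im ∂_{k+1}, so:

  H_0: rank C_0 − rank ∂_1 = 9 − 8 = 1, and the invariant factors of ∂_1 are all 1, so H_0 ≅ Z.
  H_1: rank ker ∂_1 − rank ∂_2 = (27 − 8) − 17 = 2, and the invariant factors of ∂_2 are all 1, so H_1 ≅ Z^2.
  H_2: rank ker ∂_2 − rank ∂_3 = (18 − 17) − 0 = 1, and there is no ∂_3, so H_2 ≅ Z.

As a check, the Euler characteristic is 9 − 27 + 18 = 0, which agrees with 1 − 2 + 1 = 0.
(K is a triangulation of the torus T^2.)

H_0 ≅ Z,  H_1 ≅ Z^2,  H_2 ≅ Z.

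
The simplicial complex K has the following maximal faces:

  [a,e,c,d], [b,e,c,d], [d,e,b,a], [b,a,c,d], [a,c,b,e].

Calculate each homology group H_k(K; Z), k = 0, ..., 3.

Take the total order a < b < c < d < e on the vertex set. Then K (dimension 3) consists of the simplices:

  0-simplices (5): a, b, c, d, e
  1-simplices (10): ab, ac, ad, ae, bc, bd, be, cd, ce, de
  2-simplices (10): abc, abd, abe, acd, ace, ade, bcd, bce, bde, cde
  3-simplices (5): abcd, abce, abde, acde, bcde

Hence C_0 ≅ Z^5, C_1 ≅ Z^10, C_2 ≅ Z^10, C_3 ≅ Z^5.

Boundary ∂_1: C_1 → C_0 maps an edge to its endpoints' difference, ∂[p,q] = q − p.
This gives a 5×10 integer matrix of rank 4; reducing to Smith normal form yields diagonal entries (1,1,1,1).

Boundary ∂_2: C_2 → C_1 acts by ∂[p,q,r] = [q,r] − [p,r] + [p,q]. For instance
  ∂bde = de − be + bd,
  ∂abc = bc − ac + ab.
This gives a 10×10 integer matrix of rank 6; reducing to Smith normal form yields diagonal entries (1,1,1,1,1,1).

Boundary ∂_3: C_3 → C_2 sends each 3-simplex σ to the alternating sum Σ_i (−1)^i (σ with its i-th vertex removed). For instance
  ∂abce = bce − ace + abe − abc,
  ∂acde = cde − ade + ace − acd.
The 10×5 boundary matrix has rank 4 and Smith normal form diag(1,1,1,1).

From H_k ≅ ker(∂_k) / im(∂_{k+1}) we obtain:

  H_0: rank C_0 − rank ∂_1 = 5 − 4 = 1, and the invariant factors of ∂_1 are all 1, so H_0 = Z.
  H_1: rank ker ∂_1 − rank ∂_2 = (10 − 4) − 6 = 0, and the invariant factors of ∂_2 are all 1, so H_1 = 0.
  H_2: rank ker ∂_2 − rank ∂_3 = (10 − 6) − 4 = 0, and the invariant factors of ∂_3 are all 1, so H_2 = 0.
  H_3: rank ker ∂_3 − rank ∂_4 = (5 − 4) − 0 = 1, and there is no ∂_4, so H_3 = Z.

H_0 ≅ Z,  H_1 = 0,  H_2 = 0,  H_3 ≅ Z.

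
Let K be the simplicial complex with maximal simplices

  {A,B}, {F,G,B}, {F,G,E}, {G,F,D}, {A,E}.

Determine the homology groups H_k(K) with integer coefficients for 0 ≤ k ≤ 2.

H_0 ≅ Z,  H_1 ≅ Z,  H_2 = 0.

K has 6 vertices, 9 edges, 3 triangles.
rank ∂_0 = 0, rank ∂_1 = 5 ⇒ b_0 = 6 − 0 − 5 = 1; all invariant factors of ∂_1 are 1 so no torsion. So H_0 ≅ Z.
rank ∂_1 = 5, rank ∂_2 = 3 ⇒ b_1 = 9 − 5 − 3 = 1; all invariant factors of ∂_2 are 1 so no torsion. So H_1 ≅ Z.
rank ∂_2 = 3, rank ∂_3 = 0 ⇒ b_2 = 3 − 3 − 0 = 0. So H_2 ≅ 0.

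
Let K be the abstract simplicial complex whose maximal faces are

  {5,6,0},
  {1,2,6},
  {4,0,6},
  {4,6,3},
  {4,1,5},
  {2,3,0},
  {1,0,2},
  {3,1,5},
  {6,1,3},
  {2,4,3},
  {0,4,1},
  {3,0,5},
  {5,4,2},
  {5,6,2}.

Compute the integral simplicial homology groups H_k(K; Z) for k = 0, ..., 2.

H_0 ≅ Z,  H_1 ≅ Z^2,  H_2 ≅ Z.

Fix the vertex order 0 < 1 < 2 < 3 < 4 < 5 < 6 and write every simplex with vertices in increasing order. Then dim K = 2 and the simplices of K are:

  0-simplices (7): [0], [1], [2], [3], [4], [5], [6]
  1-simplices (21): [0,1], [0,2], [0,3], [0,4], [0,5], [0,6], [1,2], [1,3], [1,4], [1,5], [1,6], [2,3], [2,4], [2,5], [2,6], [3,4], [3,5], [3,6], [4,5], [4,6], [5,6]
  2-simplices (14): [0,1,2], [0,1,4], [0,2,3], [0,3,5], [0,4,6], [0,5,6], [1,2,6], [1,3,5], [1,3,6], [1,4,5], [2,3,4], [2,4,5], [2,5,6], [3,4,6]

so the chain groups are C_0 ≅ Z^7, C_1 ≅ Z^21, C_2 ≅ Z^14.

Boundary ∂_1: C_1 → C_0 is given by ∂[p,q] = [q] − [p].
The resulting 7×21 matrix has rank 6, and its Smith normal form has invariant factors (1,1,1,1,1,1).

The boundary map ∂_2: C_2 → C_1 acts by ∂[p,q,r] = [q,r] − [p,r] + [p,q]. For instance
  ∂[1,4,5] = [4,5] − [1,5] + [1,4],
  ∂[0,4,6] = [4,6] − [0,6] + [0,4].
The resulting 21×14 matrix has rank 13, and its Smith normal form has invariant factors (1,1,1,1,1,1,1,1,1,1,1,1,1).

Reading off H_k = ker ∂_k / im ∂_{k+1}:

  H_0: rank C_0 − rank ∂_1 = 7 − 6 = 1, and the invariant factors of ∂_1 are all 1, so H_0 ≅ Z.
  H_1: rank ker ∂_1 − rank ∂_2 = (21 − 6) − 13 = 2, and the invariant factors of ∂_2 are all 1, so H_1 ≅ Z^2.
  H_2: rank ker ∂_2 − rank ∂_3 = (14 − 13) − 0 = 1, and there is no ∂_3, so H_2 ≅ Z.

(K is a triangulation of the torus T^2.)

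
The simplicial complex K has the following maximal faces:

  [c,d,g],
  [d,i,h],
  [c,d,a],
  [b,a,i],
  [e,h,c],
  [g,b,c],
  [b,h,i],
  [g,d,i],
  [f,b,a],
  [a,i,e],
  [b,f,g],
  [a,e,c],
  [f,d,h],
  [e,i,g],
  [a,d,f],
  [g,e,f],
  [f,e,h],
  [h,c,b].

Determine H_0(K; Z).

H_0 ≅ Z.

Take the total order a < b < c < d < e < f < g < h < i on the vertex set. Then K (dimension 2) consists of the simplices:

  0-simplices (9): a, b, c, d, e, f, g, h, i
  1-simplices (27): ab, ac, ad, ae, af, ai, bc, bf, bg, bh, bi, cd, ce, cg, ch, df, dg, dh, di, ef, eg, eh, ei, fg, fh, gi, hi
  2-simplices (18): abf, abi, acd, ace, adf, aei, bcg, bch, bfg, bhi, cdg, ceh, dfh, dgi, dhi, efg, efh, egi

Hence C_0 ≅ Z^9, C_1 ≅ Z^27, C_2 ≅ Z^18.

∂_1: C_1 → C_0 sends each edge [p,q] (with p < q) to q − p.
This gives a 9×27 integer matrix of rank 8; reducing to Smith normal form yields diagonal entries (1,1,1,1,1,1,1,1).

∂_2: C_2 → C_1 maps a triangle to the signed sum of its edges. For instance
  ∂efh = fh − eh + ef,
  ∂dfh = fh − dh + df.
The resulting 27×18 matrix has rank 17, and its Smith normal form has invariant factors (1,1,1,1,1,1,1,1,1,1,1,1,1,1,1,1,1).

Now H_k = ker ∂_k / im ∂_{k+1}, so:

  H_0: rank C_0 − rank ∂_1 = 9 − 8 = 1, and the invariant factors of ∂_1 are all 1, so H_0 ≅ Z.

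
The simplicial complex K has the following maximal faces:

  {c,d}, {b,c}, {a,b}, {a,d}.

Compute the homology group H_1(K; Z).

H_1 ≅ Z.

Take the total order a < b < c < d on the vertex set. Then K (dimension 1) consists of the simplices:

  0-simplices (4): a, b, c, d
  1-simplices (4): ab, ad, bc, cd

Hence C_0 ≅ Z^4, C_1 ≅ Z^4.

The boundary map ∂_1: C_1 → C_0 maps an edge to its endpoints' difference, ∂[p,q] = q − p.
The resulting 4×4 matrix has rank 3, and its Smith normal form has invariant factors (1,1,1).

Reading off H_k = ker ∂_k / im ∂_{k+1}:

  H_1: rank ker ∂_1 − rank ∂_2 = (4 − 3) − 0 = 1, and there is no ∂_2, so H_1 ≅ Z.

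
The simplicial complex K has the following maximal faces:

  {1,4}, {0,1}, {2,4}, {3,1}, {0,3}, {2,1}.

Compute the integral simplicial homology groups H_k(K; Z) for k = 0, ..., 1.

We work with the vertex ordering 0 < 1 < 2 < 3 < 4. The simplices of K, each written with vertices in increasing order, are:

  0-simplices (5): [0], [1], [2], [3], [4]
  1-simplices (6): [0,1], [0,3], [1,2], [1,3], [1,4], [2,4]

giving chain groups C_0 ≅ Z^5, C_1 ≅ Z^6.

Boundary ∂_1: C_1 → C_0 maps an edge to its endpoints' difference, ∂[p,q] = q − p. For instance
  ∂[0,1] = [1] − [0].
This gives a 5×6 integer matrix of rank 4; reducing to Smith normal form yields diagonal entries (1,1,1,1).

Reading off H_k = ker ∂_k / im ∂_{k+1}:

  H_0: rank C_0 − rank ∂_1 = 5 − 4 = 1, and the invariant factors of ∂_1 are all 1, so H_0 = Z.
  H_1: rank ker ∂_1 − rank ∂_2 = (6 − 4) − 0 = 2, and there is no ∂_2, so H_1 = Z^2.

(K is a triangulation of a wedge of 2 circles.)

H_0 = Z,  H_1 = Z^2.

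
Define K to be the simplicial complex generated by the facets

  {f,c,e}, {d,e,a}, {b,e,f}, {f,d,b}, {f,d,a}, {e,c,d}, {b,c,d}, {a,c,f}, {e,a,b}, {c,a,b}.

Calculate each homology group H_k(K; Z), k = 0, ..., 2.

We work with the vertex ordering a < b < c < d < e < f. The simplices of K, each written with vertices in increasing order, are:

  0-simplices (6): a, b, c, d, e, f
  1-simplices (15): ab, ac, ad, ae, af, bc, bd, be, bf, cd, ce, cf, de, df, ef
  2-simplices (10): abc, abe, acf, ade, adf, bcd, bdf, bef, cde, cef

Hence C_0 ≅ Z^6, C_1 ≅ Z^15, C_2 ≅ Z^10.

Boundary ∂_1: C_1 → C_0 is given by ∂[p,q] = [q] − [p]. For instance
  ∂df = f − d.
This gives a 6×15 integer matrix of rank 5; reducing to Smith normal form yields diagonal entries (1,1,1,1,1).

Boundary ∂_2: C_2 → C_1 acts by ∂[p,q,r] = [q,r] − [p,r] + [p,q]. For instance
  ∂bef = ef − bf + be,
  ∂cef = ef − cf + ce.
The resulting 15×10 matrix has rank 10, and its Smith normal form has invariant factors (1,1,1,1,1,1,1,1,1,2).

Computing H_k = (kernel of ∂_k) / (image of ∂_{k+1}):

  H_0: rank C_0 − rank ∂_1 = 6 − 5 = 1, and the invariant factors of ∂_1 are all 1, so H_0 ≅ Z.
  H_1: rank ker ∂_1 − rank ∂_2 = (15 − 5) − 10 = 0, and ∂_2 has invariant factor 2 > 1, so H_1 ≅ Z_2.
  H_2: rank ker ∂_2 − rank ∂_3 = (10 − 10) − 0 = 0, and there is no ∂_3, so H_2 ≅ 0.

H_0 = Z,  H_1 = Z_2,  H_2 = 0.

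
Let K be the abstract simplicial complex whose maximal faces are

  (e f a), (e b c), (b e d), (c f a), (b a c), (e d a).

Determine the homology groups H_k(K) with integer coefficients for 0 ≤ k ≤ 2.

H_0 ≅ Z,  H_1 ≅ Z,  H_2 = 0.

K has 6 vertices, 12 edges, 6 triangles.
rank ∂_0 = 0, rank ∂_1 = 5 ⇒ b_0 = 6 − 0 − 5 = 1; all invariant factors of ∂_1 are 1 so no torsion. So H_0 ≅ Z.
rank ∂_1 = 5, rank ∂_2 = 6 ⇒ b_1 = 12 − 5 − 6 = 1; all invariant factors of ∂_2 are 1 so no torsion. So H_1 ≅ Z.
rank ∂_2 = 6, rank ∂_3 = 0 ⇒ b_2 = 6 − 6 − 0 = 0. So H_2 ≅ 0.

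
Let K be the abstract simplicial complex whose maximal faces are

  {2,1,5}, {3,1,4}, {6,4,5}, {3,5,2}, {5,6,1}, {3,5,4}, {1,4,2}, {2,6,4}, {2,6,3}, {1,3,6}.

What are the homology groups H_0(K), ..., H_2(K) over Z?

Fix the vertex order 1 < 2 < 3 < 4 < 5 < 6 and write every simplex with vertices in increasing order. Then dim K = 2 and the simplices of K are:

  0-simplices (6): [1], [2], [3], [4], [5], [6]
  1-simplices (15): [1,2], [1,3], [1,4], [1,5], [1,6], [2,3], [2,4], [2,5], [2,6], [3,4], [3,5], [3,6], [4,5], [4,6], [5,6]
  2-simplices (10): [1,2,4], [1,2,5], [1,3,4], [1,3,6], [1,5,6], [2,3,5], [2,3,6], [2,4,6], [3,4,5], [4,5,6]

Hence C_0 ≅ Z^6, C_1 ≅ Z^15, C_2 ≅ Z^10.

∂_1: C_1 → C_0 is given by ∂[p,q] = [q] − [p]. For instance
  ∂[2,3] = [3] − [2].
The resulting 6×15 matrix has rank 5, and its Smith normal form has invariant factors (1,1,1,1,1).

∂_2: C_2 → C_1 sends each 2-simplex [p,q,r] to [q,r] − [p,r] + [p,q]. For instance
  ∂[1,2,4] = [2,4] − [1,4] + [1,2],
  ∂[1,3,4] = [3,4] − [1,4] + [1,3].
The 15×10 boundary matrix has rank 10 and Smith normal form diag(1,1,1,1,1,1,1,1,1,2).

Reading off H_k = ker ∂_k / im ∂_{k+1}:

  H_0: rank C_0 − rank ∂_1 = 6 − 5 = 1, and the invariant factors of ∂_1 are all 1, so H_0 = Z.
  H_1: rank ker ∂_1 − rank ∂_2 = (15 − 5) − 10 = 0, and ∂_2 has invariant factor 2 > 1, so H_1 = Z_2.
  H_2: rank ker ∂_2 − rank ∂_3 = (10 − 10) − 0 = 0, and there is no ∂_3, so H_2 = 0.

As a check, the Euler characteristic is 6 − 15 + 10 = 1, which agrees with 1 − 0 + 0 = 1.
(K is a triangulation of the real projective plane RP^2.)

H_0 = Z,  H_1 = Z_2,  H_2 = 0.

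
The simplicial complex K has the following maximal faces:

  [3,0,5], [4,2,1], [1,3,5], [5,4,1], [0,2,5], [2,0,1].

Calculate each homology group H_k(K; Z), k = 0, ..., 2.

H_0 ≅ Z,  H_1 ≅ Z,  H_2 = 0.

Order the vertices as 0 < 1 < 2 < 3 < 4 < 5. Listing each simplex with vertices in this order, K has dimension 2 with simplices:

  0-simplices (6): [0], [1], [2], [3], [4], [5]
  1-simplices (12): [0,1], [0,2], [0,3], [0,5], [1,2], [1,3], [1,4], [1,5], [2,4], [2,5], [3,5], [4,5]
  2-simplices (6): [0,1,2], [0,2,5], [0,3,5], [1,2,4], [1,3,5], [1,4,5]

giving chain groups C_0 ≅ Z^6, C_1 ≅ Z^12, C_2 ≅ Z^6.

∂_1: C_1 → C_0 maps an edge to its endpoints' difference, ∂[p,q] = q − p. For instance
  ∂[3,5] = [5] − [3].
The resulting 6×12 matrix has rank 5, and its Smith normal form has invariant factors (1,1,1,1,1).

The boundary map ∂_2: C_2 → C_1 acts by ∂[p,q,r] = [q,r] − [p,r] + [p,q]. For instance
  ∂[1,3,5] = [3,5] − [1,5] + [1,3],
  ∂[1,2,4] = [2,4] − [1,4] + [1,2].
As a 12×6 matrix over Z this has rank 6, with invariant factors (1,1,1,1,1,1).

From H_k ≅ ker(∂_k) / im(∂_{k+1}) we obtain:

  H_0: rank C_0 − rank ∂_1 = 6 − 5 = 1, and the invariant factors of ∂_1 are all 1, so H_0 = Z.
  H_1: rank ker ∂_1 − rank ∂_2 = (12 − 5) − 6 = 1, and the invariant factors of ∂_2 are all 1, so H_1 = Z.
  H_2: rank ker ∂_2 − rank ∂_3 = (6 − 6) − 0 = 0, and there is no ∂_3, so H_2 = 0.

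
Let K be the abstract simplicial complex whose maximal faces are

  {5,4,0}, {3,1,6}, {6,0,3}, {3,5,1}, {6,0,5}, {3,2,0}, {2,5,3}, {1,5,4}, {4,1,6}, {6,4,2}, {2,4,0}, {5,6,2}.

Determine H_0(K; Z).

H_0 ≅ Z.

Order the vertices as 0 < 1 < 2 < 3 < 4 < 5 < 6. Listing each simplex with vertices in this order, K has dimension 2 with simplices:

  0-simplices (7): [0], [1], [2], [3], [4], [5], [6]
  1-simplices (18): [0,2], [0,3], [0,4], [0,5], [0,6], [1,3], [1,4], [1,5], [1,6], [2,3], [2,4], [2,5], [2,6], [3,5], [3,6], [4,5], [4,6], [5,6]
  2-simplices (12): [0,2,3], [0,2,4], [0,3,6], [0,4,5], [0,5,6], [1,3,5], [1,3,6], [1,4,5], [1,4,6], [2,3,5], [2,4,6], [2,5,6]

giving chain groups C_0 ≅ Z^7, C_1 ≅ Z^18, C_2 ≅ Z^12.

∂_1: C_1 → C_0 is given by ∂[p,q] = [q] − [p]. For instance
  ∂[1,3] = [3] − [1].
The resulting 7×18 matrix has rank 6, and its Smith normal form has invariant factors (1,1,1,1,1,1).

∂_2: C_2 → C_1 maps a triangle to the signed sum of its edges. For instance
  ∂[0,2,3] = [2,3] − [0,3] + [0,2],
  ∂[1,3,6] = [3,6] − [1,6] + [1,3].
The 18×12 boundary matrix has rank 12 and Smith normal form diag(1,1,1,1,1,1,1,1,1,1,1,2).

From H_k ≅ ker(∂_k) / im(∂_{k+1}) we obtain:

  H_0: rank C_0 − rank ∂_1 = 7 − 6 = 1, and the invariant factors of ∂_1 are all 1, so H_0 ≅ Z.

(K is a triangulation of the real projective plane RP^2.)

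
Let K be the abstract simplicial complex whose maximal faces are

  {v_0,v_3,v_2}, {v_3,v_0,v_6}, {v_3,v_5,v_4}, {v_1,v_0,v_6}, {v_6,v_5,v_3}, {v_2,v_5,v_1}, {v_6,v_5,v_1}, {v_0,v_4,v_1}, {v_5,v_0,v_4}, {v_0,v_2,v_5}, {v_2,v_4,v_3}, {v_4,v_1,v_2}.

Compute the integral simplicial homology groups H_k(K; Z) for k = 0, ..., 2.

We work with the vertex ordering v_0 < v_1 < v_2 < v_3 < v_4 < v_5 < v_6. The simplices of K, each written with vertices in increasing order, are:

  0-simplices (7): [v_0], [v_1], [v_2], [v_3], [v_4], [v_5], [v_6]
  1-simplices (18): (18 of them)
  2-simplices (12): (12 of them)

giving chain groups C_0 ≅ Z^7, C_1 ≅ Z^18, C_2 ≅ Z^12.

The boundary map ∂_1: C_1 → C_0 sends each edge [p,q] (with p < q) to q − p.
The resulting 7×18 matrix has rank 6, and its Smith normal form has invariant factors (1,1,1,1,1,1).

Boundary ∂_2: C_2 → C_1 sends each 2-simplex [p,q,r] to [q,r] − [p,r] + [p,q]. For instance
  ∂[v_3,v_4,v_5] = [v_4,v_5] − [v_3,v_5] + [v_3,v_4],
  ∂[v_0,v_2,v_3] = [v_2,v_3] − [v_0,v_3] + [v_0,v_2].
As a 18×12 matrix over Z this has rank 12, with invariant factors (1,1,1,1,1,1,1,1,1,1,1,2).

Reading off H_k = ker ∂_k / im ∂_{k+1}:

  H_0: rank C_0 − rank ∂_1 = 7 − 6 = 1, and the invariant factors of ∂_1 are all 1, so H_0 ≅ Z.
  H_1: rank ker ∂_1 − rank ∂_2 = (18 − 6) − 12 = 0, and ∂_2 has invariant factor 2 > 1, so H_1 ≅ Z/2.
  H_2: rank ker ∂_2 − rank ∂_3 = (12 − 12) − 0 = 0, and there is no ∂_3, so H_2 ≅ 0.

H_0 = Z,  H_1 = Z/2,  H_2 = 0.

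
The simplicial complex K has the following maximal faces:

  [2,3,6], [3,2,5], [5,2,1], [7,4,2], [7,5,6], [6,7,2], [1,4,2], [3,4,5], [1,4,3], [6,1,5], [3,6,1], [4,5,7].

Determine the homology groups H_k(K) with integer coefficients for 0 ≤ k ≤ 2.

H_0 ≅ Z,  H_1 ≅ Z/2Z,  H_2 = 0.

We work with the vertex ordering 1 < 2 < 3 < 4 < 5 < 6 < 7. The simplices of K, each written with vertices in increasing order, are:

  0-simplices (7): [1], [2], [3], [4], [5], [6], [7]
  1-simplices (18): [1,2], [1,3], [1,4], [1,5], [1,6], [2,3], [2,4], [2,5], [2,6], [2,7], [3,4], [3,5], [3,6], [4,5], [4,7], [5,6], [5,7], [6,7]
  2-simplices (12): [1,2,4], [1,2,5], [1,3,4], [1,3,6], [1,5,6], [2,3,5], [2,3,6], [2,4,7], [2,6,7], [3,4,5], [4,5,7], [5,6,7]

so the chain groups are C_0 ≅ Z^7, C_1 ≅ Z^18, C_2 ≅ Z^12.

Boundary ∂_1: C_1 → C_0 sends each edge [p,q] (with p < q) to q − p.
This gives a 7×18 integer matrix of rank 6; reducing to Smith normal form yields diagonal entries (1,1,1,1,1,1).

Boundary ∂_2: C_2 → C_1 sends each 2-simplex [p,q,r] to [q,r] − [p,r] + [p,q]. For instance
  ∂[1,2,5] = [2,5] − [1,5] + [1,2],
  ∂[2,4,7] = [4,7] − [2,7] + [2,4].
This gives a 18×12 integer matrix of rank 12; reducing to Smith normal form yields diagonal entries (1,1,1,1,1,1,1,1,1,1,1,2).

Reading off H_k = ker ∂_k / im ∂_{k+1}:

  H_0: rank C_0 − rank ∂_1 = 7 − 6 = 1, and the invariant factors of ∂_1 are all 1, so H_0 ≅ Z.
  H_1: rank ker ∂_1 − rank ∂_2 = (18 − 6) − 12 = 0, and ∂_2 has invariant factor 2 > 1, so H_1 ≅ Z/2Z.
  H_2: rank ker ∂_2 − rank ∂_3 = (12 − 12) − 0 = 0, and there is no ∂_3, so H_2 ≅ 0.

As a check, the Euler characteristic is 7 − 18 + 12 = 1, which agrees with 1 − 0 + 0 = 1.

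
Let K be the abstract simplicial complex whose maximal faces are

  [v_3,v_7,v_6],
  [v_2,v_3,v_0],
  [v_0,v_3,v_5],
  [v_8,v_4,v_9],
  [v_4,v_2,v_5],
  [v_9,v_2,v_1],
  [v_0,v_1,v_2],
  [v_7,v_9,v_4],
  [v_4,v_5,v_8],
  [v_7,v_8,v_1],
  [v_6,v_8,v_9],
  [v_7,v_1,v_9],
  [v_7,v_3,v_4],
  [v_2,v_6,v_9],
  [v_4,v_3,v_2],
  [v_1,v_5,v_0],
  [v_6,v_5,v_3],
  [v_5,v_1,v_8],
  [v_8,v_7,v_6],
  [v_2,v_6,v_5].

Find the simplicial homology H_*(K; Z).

H_0 = Z,  H_1 = Z ⊕ Z/2Z,  H_2 = 0.

Fix the vertex order v_0 < v_1 < v_2 < v_3 < v_4 < v_5 < v_6 < v_7 < v_8 < v_9 and write every simplex with vertices in increasing order. Then dim K = 2 and the simplices of K are:

  0-simplices (10): [v_0], [v_1], [v_2], [v_3], [v_4], [v_5], [v_6], [v_7], [v_8], [v_9]
  1-simplices (30): (30 of them)
  2-simplices (20): (20 of them)

giving chain groups C_0 ≅ Z^10, C_1 ≅ Z^30, C_2 ≅ Z^20.

∂_1: C_1 → C_0 sends each edge [p,q] (with p < q) to q − p. For instance
  ∂[v_3,v_4] = [v_4] − [v_3].
This gives a 10×30 integer matrix of rank 9; reducing to Smith normal form yields diagonal entries (1,1,1,1,1,1,1,1,1).

∂_2: C_2 → C_1 maps a triangle to the signed sum of its edges. For instance
  ∂[v_2,v_4,v_5] = [v_4,v_5] − [v_2,v_5] + [v_2,v_4],
  ∂[v_6,v_8,v_9] = [v_8,v_9] − [v_6,v_9] + [v_6,v_8].
The resulting 30×20 matrix has rank 20, and its Smith normal form has invariant factors (1,1,1,1,1,1,1,1,1,1,1,1,1,1,1,1,1,1,1,2).

Computing H_k = (kernel of ∂_k) / (image of ∂_{k+1}):

  H_0: rank C_0 − rank ∂_1 = 10 − 9 = 1, and the invariant factors of ∂_1 are all 1, so H_0 = Z.
  H_1: rank ker ∂_1 − rank ∂_2 = (30 − 9) − 20 = 1, and ∂_2 has invariant factor 2 > 1, so H_1 = Z ⊕ Z/2Z.
  H_2: rank ker ∂_2 − rank ∂_3 = (20 − 20) − 0 = 0, and there is no ∂_3, so H_2 = 0.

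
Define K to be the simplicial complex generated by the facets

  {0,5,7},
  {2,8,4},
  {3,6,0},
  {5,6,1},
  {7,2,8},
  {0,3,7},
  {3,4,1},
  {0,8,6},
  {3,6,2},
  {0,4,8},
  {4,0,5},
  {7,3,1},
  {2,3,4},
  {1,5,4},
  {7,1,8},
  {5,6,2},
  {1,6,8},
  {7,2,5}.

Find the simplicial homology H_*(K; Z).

H_0 ≅ Z,  H_1 ≅ Z^2,  H_2 ≅ Z.

Fix the vertex order 0 < 1 < 2 < 3 < 4 < 5 < 6 < 7 < 8 and write every simplex with vertices in increasing order. Then dim K = 2 and the simplices of K are:

  0-simplices (9): [0], [1], [2], [3], [4], [5], [6], [7], [8]
  1-simplices (27): (27 of them)
  2-simplices (18): [0,3,6], [0,3,7], [0,4,5], [0,4,8], [0,5,7], [0,6,8], [1,3,4], [1,3,7], [1,4,5], [1,5,6], [1,6,8], [1,7,8], [2,3,4], [2,3,6], [2,4,8], [2,5,6], [2,5,7], [2,7,8]

so the chain groups are C_0 ≅ Z^9, C_1 ≅ Z^27, C_2 ≅ Z^18.

Boundary ∂_1: C_1 → C_0 maps an edge to its endpoints' difference, ∂[p,q] = q − p. For instance
  ∂[1,3] = [3] − [1].
The resulting 9×27 matrix has rank 8, and its Smith normal form has invariant factors (1,1,1,1,1,1,1,1).

Boundary ∂_2: C_2 → C_1 sends each 2-simplex [p,q,r] to [q,r] − [p,r] + [p,q]. For instance
  ∂[1,3,7] = [3,7] − [1,7] + [1,3],
  ∂[0,5,7] = [5,7] − [0,7] + [0,5].
This gives a 27×18 integer matrix of rank 17; reducing to Smith normal form yields diagonal entries (1,1,1,1,1,1,1,1,1,1,1,1,1,1,1,1,1).

Reading off H_k = ker ∂_k / im ∂_{k+1}:

  H_0: rank C_0 − rank ∂_1 = 9 − 8 = 1, and the invariant factors of ∂_1 are all 1, so H_0 ≅ Z.
  H_1: rank ker ∂_1 − rank ∂_2 = (27 − 8) − 17 = 2, and the invariant factors of ∂_2 are all 1, so H_1 ≅ Z^2.
  H_2: rank ker ∂_2 − rank ∂_3 = (18 − 17) − 0 = 1, and there is no ∂_3, so H_2 ≅ Z.

As a check, the Euler characteristic is 9 − 27 + 18 = 0, which agrees with 1 − 2 + 1 = 0.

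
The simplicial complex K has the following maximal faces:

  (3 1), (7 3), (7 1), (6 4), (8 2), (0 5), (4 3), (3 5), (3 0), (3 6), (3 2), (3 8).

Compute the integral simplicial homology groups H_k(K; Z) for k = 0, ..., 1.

We work with the vertex ordering 0 < 1 < 2 < 3 < 4 < 5 < 6 < 7 < 8. The simplices of K, each written with vertices in increasing order, are:

  0-simplices (9): [0], [1], [2], [3], [4], [5], [6], [7], [8]
  1-simplices (12): [0,3], [0,5], [1,3], [1,7], [2,3], [2,8], [3,4], [3,5], [3,6], [3,7], [3,8], [4,6]

Hence C_0 ≅ Z^9, C_1 ≅ Z^12.

Boundary ∂_1: C_1 → C_0 is given by ∂[p,q] = [q] − [p]. For instance
  ∂[4,6] = [6] − [4].
The resulting 9×12 matrix has rank 8, and its Smith normal form has invariant factors (1,1,1,1,1,1,1,1).

Now H_k = ker ∂_k / im ∂_{k+1}, so:

  H_0: rank C_0 − rank ∂_1 = 9 − 8 = 1, and the invariant factors of ∂_1 are all 1, so H_0 ≅ Z.
  H_1: rank ker ∂_1 − rank ∂_2 = (12 − 8) − 0 = 4, and there is no ∂_2, so H_1 ≅ Z^4.

(K is a triangulation of a wedge of 4 circles.)

H_0 = Z,  H_1 = Z^4.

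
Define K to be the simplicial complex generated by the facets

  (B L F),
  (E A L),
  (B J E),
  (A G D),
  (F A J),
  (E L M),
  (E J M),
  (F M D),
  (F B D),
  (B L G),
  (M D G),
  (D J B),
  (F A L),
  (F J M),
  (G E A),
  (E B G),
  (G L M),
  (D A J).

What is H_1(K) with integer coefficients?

K has 9 vertices, 27 edges, 18 triangles.
rank ∂_1 = 8, rank ∂_2 = 18 ⇒ b_1 = 27 − 8 − 18 = 1; ∂_2 has invariant factor(s) [2] giving torsion. So H_1 = Z × Z/2.

H_1 ≅ Z × Z/2.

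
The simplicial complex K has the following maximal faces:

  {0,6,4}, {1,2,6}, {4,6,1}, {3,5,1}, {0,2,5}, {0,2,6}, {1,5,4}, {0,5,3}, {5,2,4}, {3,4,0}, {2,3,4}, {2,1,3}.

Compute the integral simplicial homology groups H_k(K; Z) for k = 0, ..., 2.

Order the vertices as 0 < 1 < 2 < 3 < 4 < 5 < 6. Listing each simplex with vertices in this order, K has dimension 2 with simplices:

  0-simplices (7): [0], [1], [2], [3], [4], [5], [6]
  1-simplices (18): [0,2], [0,3], [0,4], [0,5], [0,6], [1,2], [1,3], [1,4], [1,5], [1,6], [2,3], [2,4], [2,5], [2,6], [3,4], [3,5], [4,5], [4,6]
  2-simplices (12): [0,2,5], [0,2,6], [0,3,4], [0,3,5], [0,4,6], [1,2,3], [1,2,6], [1,3,5], [1,4,5], [1,4,6], [2,3,4], [2,4,5]

giving chain groups C_0 ≅ Z^7, C_1 ≅ Z^18, C_2 ≅ Z^12.

Boundary ∂_1: C_1 → C_0 sends each edge [p,q] (with p < q) to q − p.
The 7×18 boundary matrix has rank 6 and Smith normal form diag(1,1,1,1,1,1).

∂_2: C_2 → C_1 acts by ∂[p,q,r] = [q,r] − [p,r] + [p,q]. For instance
  ∂[1,2,6] = [2,6] − [1,6] + [1,2],
  ∂[1,3,5] = [3,5] − [1,5] + [1,3].
The 18×12 boundary matrix has rank 12 and Smith normal form diag(1,1,1,1,1,1,1,1,1,1,1,2).

From H_k ≅ ker(∂_k) / im(∂_{k+1}) we obtain:

  H_0: rank C_0 − rank ∂_1 = 7 − 6 = 1, and the invariant factors of ∂_1 are all 1, so H_0 = Z.
  H_1: rank ker ∂_1 − rank ∂_2 = (18 − 6) − 12 = 0, and ∂_2 has invariant factor 2 > 1, so H_1 = Z/2.
  H_2: rank ker ∂_2 − rank ∂_3 = (12 − 12) − 0 = 0, and there is no ∂_3, so H_2 = 0.

As a check, the Euler characteristic is 7 − 18 + 12 = 1, which agrees with 1 − 0 + 0 = 1.

H_0 ≅ Z,  H_1 ≅ Z/2,  H_2 = 0.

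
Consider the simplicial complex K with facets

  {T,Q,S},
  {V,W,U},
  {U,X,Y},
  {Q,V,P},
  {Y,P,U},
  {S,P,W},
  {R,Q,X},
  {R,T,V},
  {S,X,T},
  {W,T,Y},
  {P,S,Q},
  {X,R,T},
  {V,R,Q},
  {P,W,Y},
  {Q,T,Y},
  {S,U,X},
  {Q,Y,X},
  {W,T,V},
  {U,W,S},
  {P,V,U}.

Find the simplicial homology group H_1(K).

K has 10 vertices, 30 edges, 20 triangles.
rank ∂_1 = 9, rank ∂_2 = 20 ⇒ b_1 = 30 − 9 − 20 = 1; ∂_2 has invariant factor(s) [2] giving torsion. So H_1 = Z ⊕ Z/2.

H_1 ≅ Z ⊕ Z/2.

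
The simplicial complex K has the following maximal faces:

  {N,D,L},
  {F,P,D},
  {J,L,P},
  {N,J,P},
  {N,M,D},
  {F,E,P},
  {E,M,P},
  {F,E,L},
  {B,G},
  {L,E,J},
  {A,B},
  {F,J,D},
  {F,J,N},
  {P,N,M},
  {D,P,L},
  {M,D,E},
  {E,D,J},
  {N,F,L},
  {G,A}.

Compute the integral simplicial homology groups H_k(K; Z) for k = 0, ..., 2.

H_0 ≅ Z^2,  H_1 ≅ Z^3,  H_2 ≅ Z.

We work with the vertex ordering A < B < D < E < F < G < J < L < M < N < P. The simplices of K, each written with vertices in increasing order, are:

  0-simplices (11): A, B, D, E, F, G, J, L, M, N, P
  1-simplices (27): AB, AG, BG, DE, DF, DJ, DL, DM, DN, DP, EF, EJ, EL, EM, EP, FJ, FL, FN, FP, JL, JN, JP, LN, LP, MN, MP, NP
  2-simplices (16): DEJ, DEM, DFJ, DFP, DLN, DLP, DMN, EFL, EFP, EJL, EMP, FJN, FLN, JLP, JNP, MNP

so the chain groups are C_0 ≅ Z^11, C_1 ≅ Z^27, C_2 ≅ Z^16.

Boundary ∂_1: C_1 → C_0 is given by ∂[p,q] = [q] − [p].
The resulting 11×27 matrix has rank 9, and its Smith normal form has invariant factors (1,1,1,1,1,1,1,1,1).

The boundary map ∂_2: C_2 → C_1 maps a triangle to the signed sum of its edges. For instance
  ∂JNP = NP − JP + JN,
  ∂FJN = JN − FN + FJ.
The 27×16 boundary matrix has rank 15 and Smith normal form diag(1,1,1,1,1,1,1,1,1,1,1,1,1,1,1).

Reading off H_k = ker ∂_k / im ∂_{k+1}:

  H_0: rank C_0 − rank ∂_1 = 11 − 9 = 2, and the invariant factors of ∂_1 are all 1, so H_0 ≅ Z^2.
  H_1: rank ker ∂_1 − rank ∂_2 = (27 − 9) − 15 = 3, and the invariant factors of ∂_2 are all 1, so H_1 ≅ Z^3.
  H_2: rank ker ∂_2 − rank ∂_3 = (16 − 15) − 0 = 1, and there is no ∂_3, so H_2 ≅ Z.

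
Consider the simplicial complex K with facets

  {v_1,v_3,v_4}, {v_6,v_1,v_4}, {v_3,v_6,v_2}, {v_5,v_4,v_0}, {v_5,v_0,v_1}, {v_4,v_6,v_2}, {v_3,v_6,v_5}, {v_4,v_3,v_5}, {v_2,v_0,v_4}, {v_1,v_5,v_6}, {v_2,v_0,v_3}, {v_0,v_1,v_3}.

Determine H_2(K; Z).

We work with the vertex ordering v_0 < v_1 < v_2 < v_3 < v_4 < v_5 < v_6. The simplices of K, each written with vertices in increasing order, are:

  0-simplices (7): [v_0], [v_1], [v_2], [v_3], [v_4], [v_5], [v_6]
  1-simplices (18): (18 of them)
  2-simplices (12): (12 of them)

giving chain groups C_0 ≅ Z^7, C_1 ≅ Z^18, C_2 ≅ Z^12.

The boundary map ∂_1: C_1 → C_0 maps an edge to its endpoints' difference, ∂[p,q] = q − p.
The 7×18 boundary matrix has rank 6 and Smith normal form diag(1,1,1,1,1,1).

Boundary ∂_2: C_2 → C_1 sends each 2-simplex [p,q,r] to [q,r] − [p,r] + [p,q]. For instance
  ∂[v_1,v_3,v_4] = [v_3,v_4] − [v_1,v_4] + [v_1,v_3],
  ∂[v_0,v_4,v_5] = [v_4,v_5] − [v_0,v_5] + [v_0,v_4].
This gives a 18×12 integer matrix of rank 12; reducing to Smith normal form yields diagonal entries (1,1,1,1,1,1,1,1,1,1,1,2).

From H_k ≅ ker(∂_k) / im(∂_{k+1}) we obtain:

  H_2: rank ker ∂_2 − rank ∂_3 = (12 − 12) − 0 = 0, and there is no ∂_3, so H_2 = 0.

(K is a triangulation of the real projective plane RP^2.)

H_2 = 0.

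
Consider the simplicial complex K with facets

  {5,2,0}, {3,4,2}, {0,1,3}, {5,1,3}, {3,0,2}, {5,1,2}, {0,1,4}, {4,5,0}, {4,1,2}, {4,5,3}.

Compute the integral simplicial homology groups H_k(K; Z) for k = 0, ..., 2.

Fix the vertex order 0 < 1 < 2 < 3 < 4 < 5 and write every simplex with vertices in increasing order. Then dim K = 2 and the simplices of K are:

  0-simplices (6): [0], [1], [2], [3], [4], [5]
  1-simplices (15): [0,1], [0,2], [0,3], [0,4], [0,5], [1,2], [1,3], [1,4], [1,5], [2,3], [2,4], [2,5], [3,4], [3,5], [4,5]
  2-simplices (10): [0,1,3], [0,1,4], [0,2,3], [0,2,5], [0,4,5], [1,2,4], [1,2,5], [1,3,5], [2,3,4], [3,4,5]

Hence C_0 ≅ Z^6, C_1 ≅ Z^15, C_2 ≅ Z^10.

∂_1: C_1 → C_0 is given by ∂[p,q] = [q] − [p]. For instance
  ∂[1,4] = [4] − [1].
The resulting 6×15 matrix has rank 5, and its Smith normal form has invariant factors (1,1,1,1,1).

The boundary map ∂_2: C_2 → C_1 maps a triangle to the signed sum of its edges. For instance
  ∂[0,2,3] = [2,3] − [0,3] + [0,2],
  ∂[0,1,4] = [1,4] − [0,4] + [0,1].
The 15×10 boundary matrix has rank 10 and Smith normal form diag(1,1,1,1,1,1,1,1,1,2).

Now H_k = ker ∂_k / im ∂_{k+1}, so:

  H_0: rank C_0 − rank ∂_1 = 6 − 5 = 1, and the invariant factors of ∂_1 are all 1, so H_0 ≅ Z.
  H_1: rank ker ∂_1 − rank ∂_2 = (15 − 5) − 10 = 0, and ∂_2 has invariant factor 2 > 1, so H_1 ≅ Z/2.
  H_2: rank ker ∂_2 − rank ∂_3 = (10 − 10) − 0 = 0, and there is no ∂_3, so H_2 ≅ 0.

H_0 ≅ Z,  H_1 ≅ Z/2,  H_2 = 0.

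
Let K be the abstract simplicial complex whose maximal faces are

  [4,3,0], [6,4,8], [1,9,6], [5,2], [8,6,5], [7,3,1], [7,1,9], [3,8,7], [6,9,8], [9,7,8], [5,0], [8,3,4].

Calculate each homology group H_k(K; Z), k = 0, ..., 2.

H_0 ≅ Z,  H_1 ≅ Z,  H_2 = 0.

K has 10 vertices, 20 edges, 10 triangles.
rank ∂_0 = 0, rank ∂_1 = 9 ⇒ b_0 = 10 − 0 − 9 = 1; all invariant factors of ∂_1 are 1 so no torsion. So H_0 = Z.
rank ∂_1 = 9, rank ∂_2 = 10 ⇒ b_1 = 20 − 9 − 10 = 1; all invariant factors of ∂_2 are 1 so no torsion. So H_1 = Z.
rank ∂_2 = 10, rank ∂_3 = 0 ⇒ b_2 = 10 − 10 − 0 = 0. So H_2 = 0.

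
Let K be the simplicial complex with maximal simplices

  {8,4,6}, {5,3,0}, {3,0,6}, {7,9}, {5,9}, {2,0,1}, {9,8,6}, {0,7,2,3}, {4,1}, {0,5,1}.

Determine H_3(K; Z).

We work with the vertex ordering 0 < 1 < 2 < 3 < 4 < 5 < 6 < 7 < 8 < 9. The simplices of K, each written with vertices in increasing order, are:

  0-simplices (10): [0], [1], [2], [3], [4], [5], [6], [7], [8], [9]
  1-simplices (21): [0,1], [0,2], [0,3], [0,5], [0,6], [0,7], [1,2], [1,4], [1,5], [2,3], [2,7], [3,5], [3,6], [3,7], [4,6], [4,8], [5,9], [6,8], [6,9], [7,9], [8,9]
  2-simplices (10): [0,1,2], [0,1,5], [0,2,3], [0,2,7], [0,3,5], [0,3,6], [0,3,7], [2,3,7], [4,6,8], [6,8,9]
  3-simplices (1): [0,2,3,7]

giving chain groups C_0 ≅ Z^10, C_1 ≅ Z^21, C_2 ≅ Z^10, C_3 ≅ Z^1.

Boundary ∂_1: C_1 → C_0 maps an edge to its endpoints' difference, ∂[p,q] = q − p.
The resulting 10×21 matrix has rank 9, and its Smith normal form has invariant factors (1,1,1,1,1,1,1,1,1).

∂_2: C_2 → C_1 acts by ∂[p,q,r] = [q,r] − [p,r] + [p,q]. For instance
  ∂[0,2,3] = [2,3] − [0,3] + [0,2],
  ∂[2,3,7] = [3,7] − [2,7] + [2,3].
The resulting 21×10 matrix has rank 9, and its Smith normal form has invariant factors (1,1,1,1,1,1,1,1,1).

∂_3: C_3 → C_2 sends each 3-simplex σ to the alternating sum Σ_i (−1)^i (σ with its i-th vertex removed). For instance
  ∂[0,2,3,7] = [2,3,7] − [0,3,7] + [0,2,7] − [0,2,3].
As a 10×1 matrix over Z this has rank 1, with invariant factors (1).

From H_k ≅ ker(∂_k) / im(∂_{k+1}) we obtain:

  H_3: rank ker ∂_3 − rank ∂_4 = (1 − 1) − 0 = 0, and there is no ∂_4, so H_3 ≅ 0.

H_3 ≅ 0.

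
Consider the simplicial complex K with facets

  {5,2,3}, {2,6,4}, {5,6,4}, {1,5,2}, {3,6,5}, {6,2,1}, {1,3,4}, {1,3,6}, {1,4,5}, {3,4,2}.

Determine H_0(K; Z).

Fix the vertex order 1 < 2 < 3 < 4 < 5 < 6 and write every simplex with vertices in increasing order. Then dim K = 2 and the simplices of K are:

  0-simplices (6): [1], [2], [3], [4], [5], [6]
  1-simplices (15): [1,2], [1,3], [1,4], [1,5], [1,6], [2,3], [2,4], [2,5], [2,6], [3,4], [3,5], [3,6], [4,5], [4,6], [5,6]
  2-simplices (10): [1,2,5], [1,2,6], [1,3,4], [1,3,6], [1,4,5], [2,3,4], [2,3,5], [2,4,6], [3,5,6], [4,5,6]

giving chain groups C_0 ≅ Z^6, C_1 ≅ Z^15, C_2 ≅ Z^10.

Boundary ∂_1: C_1 → C_0 sends each edge [p,q] (with p < q) to q − p. For instance
  ∂[1,6] = [6] − [1].
This gives a 6×15 integer matrix of rank 5; reducing to Smith normal form yields diagonal entries (1,1,1,1,1).

∂_2: C_2 → C_1 sends each 2-simplex [p,q,r] to [q,r] − [p,r] + [p,q]. For instance
  ∂[1,4,5] = [4,5] − [1,5] + [1,4],
  ∂[2,3,4] = [3,4] − [2,4] + [2,3].
The 15×10 boundary matrix has rank 10 and Smith normal form diag(1,1,1,1,1,1,1,1,1,2).

From H_k ≅ ker(∂_k) / im(∂_{k+1}) we obtain:

  H_0: rank C_0 − rank ∂_1 = 6 − 5 = 1, and the invariant factors of ∂_1 are all 1, so H_0 = Z.

H_0 = Z.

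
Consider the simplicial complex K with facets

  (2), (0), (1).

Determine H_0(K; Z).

K has 3 vertices.
rank ∂_0 = 0, rank ∂_1 = 0 ⇒ b_0 = 3 − 0 − 0 = 3. So H_0 = Z^3.

H_0 = Z^3.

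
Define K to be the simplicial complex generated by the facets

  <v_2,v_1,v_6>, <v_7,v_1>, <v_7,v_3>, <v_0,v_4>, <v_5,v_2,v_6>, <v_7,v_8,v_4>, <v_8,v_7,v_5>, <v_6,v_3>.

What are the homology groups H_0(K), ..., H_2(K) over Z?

H_0 = Z,  H_1 = Z^2,  H_2 = 0.

We work with the vertex ordering v_0 < v_1 < v_2 < v_3 < v_4 < v_5 < v_6 < v_7 < v_8. The simplices of K, each written with vertices in increasing order, are:

  0-simplices (9): [v_0], [v_1], [v_2], [v_3], [v_4], [v_5], [v_6], [v_7], [v_8]
  1-simplices (14): [v_0,v_4], [v_1,v_2], [v_1,v_6], [v_1,v_7], [v_2,v_5], [v_2,v_6], [v_3,v_6], [v_3,v_7], [v_4,v_7], [v_4,v_8], [v_5,v_6], [v_5,v_7], [v_5,v_8], [v_7,v_8]
  2-simplices (4): [v_1,v_2,v_6], [v_2,v_5,v_6], [v_4,v_7,v_8], [v_5,v_7,v_8]

so the chain groups are C_0 ≅ Z^9, C_1 ≅ Z^14, C_2 ≅ Z^4.

Boundary ∂_1: C_1 → C_0 is given by ∂[p,q] = [q] − [p]. For instance
  ∂[v_1,v_7] = [v_7] − [v_1].
The 9×14 boundary matrix has rank 8 and Smith normal form diag(1,1,1,1,1,1,1,1).

∂_2: C_2 → C_1 acts by ∂[p,q,r] = [q,r] − [p,r] + [p,q]. For instance
  ∂[v_2,v_5,v_6] = [v_5,v_6] − [v_2,v_6] + [v_2,v_5],
  ∂[v_5,v_7,v_8] = [v_7,v_8] − [v_5,v_8] + [v_5,v_7].
This gives a 14×4 integer matrix of rank 4; reducing to Smith normal form yields diagonal entries (1,1,1,1).

Now H_k = ker ∂_k / im ∂_{k+1}, so:

  H_0: rank C_0 − rank ∂_1 = 9 − 8 = 1, and the invariant factors of ∂_1 are all 1, so H_0 = Z.
  H_1: rank ker ∂_1 − rank ∂_2 = (14 − 8) − 4 = 2, and the invariant factors of ∂_2 are all 1, so H_1 = Z^2.
  H_2: rank ker ∂_2 − rank ∂_3 = (4 − 4) − 0 = 0, and there is no ∂_3, so H_2 = 0.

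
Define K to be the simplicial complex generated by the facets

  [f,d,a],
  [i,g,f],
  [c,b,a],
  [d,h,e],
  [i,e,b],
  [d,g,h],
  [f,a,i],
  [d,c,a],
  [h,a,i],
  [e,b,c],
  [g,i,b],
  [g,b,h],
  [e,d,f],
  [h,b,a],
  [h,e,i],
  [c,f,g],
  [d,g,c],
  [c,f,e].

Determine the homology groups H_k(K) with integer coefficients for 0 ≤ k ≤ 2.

Fix the vertex order a < b < c < d < e < f < g < h < i and write every simplex with vertices in increasing order. Then dim K = 2 and the simplices of K are:

  0-simplices (9): a, b, c, d, e, f, g, h, i
  1-simplices (27): ab, ac, ad, af, ah, ai, bc, be, bg, bh, bi, cd, ce, cf, cg, de, df, dg, dh, ef, eh, ei, fg, fi, gh, gi, hi
  2-simplices (18): abc, abh, acd, adf, afi, ahi, bce, bei, bgh, bgi, cdg, cef, cfg, def, deh, dgh, ehi, fgi

giving chain groups C_0 ≅ Z^9, C_1 ≅ Z^27, C_2 ≅ Z^18.

The boundary map ∂_1: C_1 → C_0 sends each edge [p,q] (with p < q) to q − p. For instance
  ∂fg = g − f.
This gives a 9×27 integer matrix of rank 8; reducing to Smith normal form yields diagonal entries (1,1,1,1,1,1,1,1).

∂_2: C_2 → C_1 maps a triangle to the signed sum of its edges. For instance
  ∂bce = ce − be + bc,
  ∂cfg = fg − cg + cf.
This gives a 27×18 integer matrix of rank 18; reducing to Smith normal form yields diagonal entries (1,1,1,1,1,1,1,1,1,1,1,1,1,1,1,1,1,2).

Reading off H_k = ker ∂_k / im ∂_{k+1}:

  H_0: rank C_0 − rank ∂_1 = 9 − 8 = 1, and the invariant factors of ∂_1 are all 1, so H_0 = Z.
  H_1: rank ker ∂_1 − rank ∂_2 = (27 − 8) − 18 = 1, and ∂_2 has invariant factor 2 > 1, so H_1 = Z ⊕ Z/2.
  H_2: rank ker ∂_2 − rank ∂_3 = (18 − 18) − 0 = 0, and there is no ∂_3, so H_2 = 0.

As a check, the Euler characteristic is 9 − 27 + 18 = 0, which agrees with 1 − 1 + 0 = 0.

H_0 ≅ Z,  H_1 ≅ Z ⊕ Z/2,  H_2 = 0.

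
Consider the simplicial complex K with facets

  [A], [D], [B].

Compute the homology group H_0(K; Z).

H_0 ≅ Z^3.

K has 3 vertices.
rank ∂_0 = 0, rank ∂_1 = 0 ⇒ b_0 = 3 − 0 − 0 = 3. So H_0 ≅ Z^3.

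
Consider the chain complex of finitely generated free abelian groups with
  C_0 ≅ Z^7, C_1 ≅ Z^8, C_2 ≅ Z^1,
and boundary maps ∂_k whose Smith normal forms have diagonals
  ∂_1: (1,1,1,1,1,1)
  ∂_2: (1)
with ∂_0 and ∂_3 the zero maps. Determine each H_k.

H_0 ≅ Z,  H_1 ≅ Z,  H_2 = 0.

H_0: b_0 = 7 − 0 − 6 = 1; torsion from ∂_1 factors > 1: none. So H_0 ≅ Z.
H_1: b_1 = 8 − 6 − 1 = 1; torsion from ∂_2 factors > 1: none. So H_1 ≅ Z.
H_2: b_2 = 1 − 1 − 0 = 0; torsion from ∂_3 factors > 1: none. So H_2 ≅ 0.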